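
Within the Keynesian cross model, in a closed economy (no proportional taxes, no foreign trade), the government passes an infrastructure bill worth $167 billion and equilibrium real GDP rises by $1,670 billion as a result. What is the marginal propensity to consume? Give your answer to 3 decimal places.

Implied spending multiplier k = ΔY/ΔG = 1,670/167 = 10.
Since k = 1/(1 − MPC), MPC = 1 − 1/k = 1 − ΔG/ΔY = 1 − 167/1,670 = 0.900.

0.900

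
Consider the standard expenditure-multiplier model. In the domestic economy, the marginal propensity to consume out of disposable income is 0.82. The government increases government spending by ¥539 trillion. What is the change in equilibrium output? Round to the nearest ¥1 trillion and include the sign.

Expenditure multiplier = 1/(1 − MPC) = 1/(1 − 0.82) = 1/0.18 ≈ 5.556.
ΔY = k × ΔG = (+¥539 trillion) / 0.18 ≈ +¥2,994 trillion.

+¥2,994 trillion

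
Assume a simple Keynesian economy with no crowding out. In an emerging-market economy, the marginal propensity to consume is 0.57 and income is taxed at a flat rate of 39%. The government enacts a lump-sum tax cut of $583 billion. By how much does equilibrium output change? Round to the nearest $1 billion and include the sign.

+$509 billion

A lump-sum tax change of −$583 billion shifts disposable income by +$583 billion; first-round consumption changes by −c × ΔT = −0.57 × (−$583 billion) = +$332.31 billion.
Expenditure multiplier = 1/(1 − c(1−t)) = 1/(1 − 0.57×0.61) = 1/0.6523 ≈ 1.533.
The tax multiplier is −c × k ≈ −0.874, so ΔY = k × (−c·ΔT) = (+$332.31 billion) / 0.6523 ≈ +$509 billion.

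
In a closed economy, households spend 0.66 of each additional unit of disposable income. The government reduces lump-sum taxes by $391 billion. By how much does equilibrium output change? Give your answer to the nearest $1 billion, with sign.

A lump-sum tax change of −$391 billion shifts disposable income by +$391 billion; first-round consumption changes by −c × ΔT = −0.66 × (−$391 billion) = +$258.06 billion.
Expenditure multiplier = 1/(1 − MPC) = 1/(1 − 0.66) = 1/0.34 ≈ 2.941.
The tax multiplier is −c × k ≈ −1.941, so ΔY = k × (−c·ΔT) = (+$258.06 billion) / 0.34 = +$759 billion.

+$759 billion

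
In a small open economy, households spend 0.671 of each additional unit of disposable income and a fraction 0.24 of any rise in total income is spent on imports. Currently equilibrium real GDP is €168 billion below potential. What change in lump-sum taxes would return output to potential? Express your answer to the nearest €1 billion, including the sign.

−€142 billion

Spending multiplier = 1/(1 − c + m) = 1/(1 − 0.671 + 0.24) = 1/0.569 ≈ 1.757.
Tax multiplier = −c·k = −0.671/0.569 ≈ −1.179. Need ΔY = +€168 billion, so ΔT = ΔY/(−c·k) = −(+€168 billion) × 0.569 / 0.671 ≈ −€142 billion.
The government should cut lump-sum taxes by €142 billion.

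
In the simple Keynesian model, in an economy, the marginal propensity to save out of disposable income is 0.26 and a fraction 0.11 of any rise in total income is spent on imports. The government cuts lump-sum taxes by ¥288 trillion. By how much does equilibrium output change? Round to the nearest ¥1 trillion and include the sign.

+¥576 trillion

MPC = 1 − MPS = 1 − 0.26 = 0.74.
A lump-sum tax change of −¥288 trillion shifts disposable income by +¥288 trillion; first-round consumption changes by −c × ΔT = −0.74 × (−¥288 trillion) = +¥213.12 trillion.
Expenditure multiplier = 1/(1 − c + m) = 1/(1 − 0.74 + 0.11) = 1/0.37 ≈ 2.703.
The tax multiplier is −c × k = −2, so ΔY = k × (−c·ΔT) = (+¥213.12 trillion) / 0.37 = +¥576 trillion.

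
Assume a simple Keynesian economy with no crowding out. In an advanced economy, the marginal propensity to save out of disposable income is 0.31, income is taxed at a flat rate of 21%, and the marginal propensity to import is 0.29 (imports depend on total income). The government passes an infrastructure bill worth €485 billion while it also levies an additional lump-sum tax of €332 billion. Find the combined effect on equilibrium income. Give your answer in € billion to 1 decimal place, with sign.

+€343.6 billion

MPC = 1 − MPS = 1 − 0.31 = 0.69.
Expenditure multiplier = 1/(1 − c(1−t) + m) = 1/(1 − 0.69×0.79 + 0.29) = 1/0.7449 ≈ 1.342.
ΔG contributes k·ΔG = (+€485 billion) / 0.7449 ≈ +€651.1 billion.
ΔT of +€332 billion changes first-round spending by −c·ΔT = −€229.08 billion, contributing k·(−c·ΔT) = (−€229.08 billion) / 0.7449 ≈ −€307.5 billion.
Net ΔY = k(ΔG − c·ΔT) = (+€255.92 billion) / 0.7449 ≈ +€343.6 billion.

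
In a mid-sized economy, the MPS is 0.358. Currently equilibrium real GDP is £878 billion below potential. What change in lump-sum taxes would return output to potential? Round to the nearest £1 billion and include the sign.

−£490 billion

MPC = 1 − MPS = 1 − 0.358 = 0.642.
Spending multiplier = 1/(1 − MPC) = 1/(1 − 0.642) = 1/0.358 ≈ 2.793.
Tax multiplier = −c·k = −0.642/0.358 ≈ −1.793. Need ΔY = +£878 billion, so ΔT = ΔY/(−c·k) = −(+£878 billion) × 0.358 / 0.642 ≈ −£490 billion.
The government should cut lump-sum taxes by £490 billion.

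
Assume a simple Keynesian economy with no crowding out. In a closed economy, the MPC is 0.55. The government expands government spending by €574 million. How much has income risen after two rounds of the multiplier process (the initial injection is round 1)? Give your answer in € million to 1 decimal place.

€889.7 million

Round 1 adds ΔG = €574 million; each later round is MPC = 0.55 times the previous.
After 2 rounds: 574 + 315.7 = ΔG·(1 − c^2)/(1 − c) = 574 × (1 − 0.3025)/0.45 = €889.7 million.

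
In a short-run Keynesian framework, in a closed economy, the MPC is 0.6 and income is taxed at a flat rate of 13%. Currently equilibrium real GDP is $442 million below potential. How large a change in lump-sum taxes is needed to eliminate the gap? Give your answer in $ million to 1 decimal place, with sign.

Spending multiplier = 1/(1 − c(1−t)) = 1/(1 − 0.6×0.87) = 1/0.478 ≈ 2.092.
Tax multiplier = −c·k = −0.6/0.478 ≈ −1.255. Need ΔY = +$442 million, so ΔT = ΔY/(−c·k) = −(+$442 million) × 0.478 / 0.6 ≈ −$352.1 million.
The government should cut lump-sum taxes by $352.1 million.

−$352.1 million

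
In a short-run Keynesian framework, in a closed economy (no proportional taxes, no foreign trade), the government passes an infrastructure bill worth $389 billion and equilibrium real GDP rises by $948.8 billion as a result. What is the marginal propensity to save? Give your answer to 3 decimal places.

0.410

Implied spending multiplier k = ΔY/ΔG = 948.8/389 ≈ 2.4391.
Since k = 1/(1 − MPC), MPC = 1 − 1/k = 1 − ΔG/ΔY = 1 − 389/948.8 ≈ 0.590.
MPS = 1 − MPC = 0.410.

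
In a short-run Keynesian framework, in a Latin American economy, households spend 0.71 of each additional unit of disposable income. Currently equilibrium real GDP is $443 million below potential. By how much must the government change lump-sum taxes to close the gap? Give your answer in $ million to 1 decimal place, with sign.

Spending multiplier = 1/(1 − MPC) = 1/(1 − 0.71) = 1/0.29 ≈ 3.448.
Tax multiplier = −c·k = −0.71/0.29 ≈ −2.448. Need ΔY = +$443 million, so ΔT = ΔY/(−c·k) = −(+$443 million) × 0.29 / 0.71 ≈ −$180.9 million.
The government should cut lump-sum taxes by $180.9 million.

−$180.9 million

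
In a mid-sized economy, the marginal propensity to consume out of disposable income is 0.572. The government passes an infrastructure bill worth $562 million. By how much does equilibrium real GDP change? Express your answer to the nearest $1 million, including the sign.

Expenditure multiplier = 1/(1 − MPC) = 1/(1 − 0.572) = 1/0.428 ≈ 2.336.
ΔY = k × ΔG = (+$562 million) / 0.428 ≈ +$1,313 million.

+$1,313 million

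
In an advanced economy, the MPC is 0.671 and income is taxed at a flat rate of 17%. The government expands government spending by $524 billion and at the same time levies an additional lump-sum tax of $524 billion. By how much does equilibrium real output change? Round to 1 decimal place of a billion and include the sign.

Expenditure multiplier = 1/(1 − c(1−t)) = 1/(1 − 0.671×0.83) = 1/0.44307 ≈ 2.257.
ΔG contributes k·ΔG = (+$524 billion) / 0.44307 ≈ +$1,182.7 billion.
ΔT of +$524 billion changes first-round spending by −c·ΔT = −$351.604 billion, contributing k·(−c·ΔT) = (−$351.604 billion) / 0.44307 ≈ −$793.6 billion.
Net ΔY = k(ΔG − c·ΔT) = (+$172.396 billion) / 0.44307 ≈ +$389.1 billion.

+$389.1 billion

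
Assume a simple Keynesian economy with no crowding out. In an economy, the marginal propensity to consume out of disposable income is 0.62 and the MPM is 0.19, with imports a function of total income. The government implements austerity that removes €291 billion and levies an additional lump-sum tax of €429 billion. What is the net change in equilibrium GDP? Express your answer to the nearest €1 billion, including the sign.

−€977 billion

Expenditure multiplier = 1/(1 − c + m) = 1/(1 − 0.62 + 0.19) = 1/0.57 ≈ 1.754.
ΔG contributes k·ΔG = (−€291 billion) / 0.57 ≈ −€510.5 billion.
ΔT of +€429 billion changes first-round spending by −c·ΔT = −€265.98 billion, contributing k·(−c·ΔT) = (−€265.98 billion) / 0.57 ≈ −€466.6 billion.
Net ΔY = k(ΔG − c·ΔT) = (−€556.98 billion) / 0.57 ≈ −€977 billion.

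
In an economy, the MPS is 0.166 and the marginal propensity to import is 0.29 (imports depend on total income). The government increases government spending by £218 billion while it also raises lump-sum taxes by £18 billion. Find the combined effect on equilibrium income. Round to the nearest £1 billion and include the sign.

MPC = 1 − MPS = 1 − 0.166 = 0.834.
Expenditure multiplier = 1/(1 − c + m) = 1/(1 − 0.834 + 0.29) = 1/0.456 ≈ 2.193.
ΔG contributes k·ΔG = (+£218 billion) / 0.456 ≈ +£478.1 billion.
ΔT of +£18 billion changes first-round spending by −c·ΔT = −£15.012 billion, contributing k·(−c·ΔT) = (−£15.012 billion) / 0.456 ≈ −£32.9 billion.
Net ΔY = k(ΔG − c·ΔT) = (+£202.988 billion) / 0.456 ≈ +£445 billion.

+£445 billion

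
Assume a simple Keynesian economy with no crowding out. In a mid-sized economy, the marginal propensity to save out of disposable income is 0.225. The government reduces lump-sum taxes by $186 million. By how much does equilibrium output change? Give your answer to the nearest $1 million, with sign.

MPC = 1 − MPS = 1 − 0.225 = 0.775.
A lump-sum tax change of −$186 million shifts disposable income by +$186 million; first-round consumption changes by −c × ΔT = −0.775 × (−$186 million) = +$144.15 million.
Expenditure multiplier = 1/(1 − MPC) = 1/(1 − 0.775) = 1/0.225 ≈ 4.444.
The tax multiplier is −c × k ≈ −3.444, so ΔY = k × (−c·ΔT) = (+$144.15 million) / 0.225 ≈ +$641 million.

+$641 million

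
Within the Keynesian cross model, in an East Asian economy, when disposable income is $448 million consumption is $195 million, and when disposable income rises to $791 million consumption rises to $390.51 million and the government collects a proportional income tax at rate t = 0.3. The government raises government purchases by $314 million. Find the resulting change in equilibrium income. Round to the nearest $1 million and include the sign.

MPC = ΔC/ΔYd = (390.51 − 195)/(791 − 448) = 195.51/343 = 0.57.
Government-spending multiplier = 1/(1 − c(1−t)) = 1/(1 − 0.57×0.7) = 1/0.601 ≈ 1.664.
ΔY = k × ΔG = (+$314 million) / 0.601 ≈ +$522 million.

+$522 million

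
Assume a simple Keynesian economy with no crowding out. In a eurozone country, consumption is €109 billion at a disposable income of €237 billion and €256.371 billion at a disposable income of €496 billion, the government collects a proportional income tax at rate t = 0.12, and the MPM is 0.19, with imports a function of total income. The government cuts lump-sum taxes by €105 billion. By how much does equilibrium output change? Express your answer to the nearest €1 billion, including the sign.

MPC = ΔC/ΔYd = (256.371 − 109)/(496 − 237) = 147.371/259 = 0.569.
A lump-sum tax change of −€105 billion shifts disposable income by +€105 billion; first-round consumption changes by −c × ΔT = −0.569 × (−€105 billion) = +€59.745 billion.
Expenditure multiplier = 1/(1 − c(1−t) + m) = 1/(1 − 0.569×0.88 + 0.19) = 1/0.68928 ≈ 1.451.
The tax multiplier is −c × k ≈ −0.825, so ΔY = k × (−c·ΔT) = (+€59.745 billion) / 0.68928 ≈ +€87 billion.

+€87 billion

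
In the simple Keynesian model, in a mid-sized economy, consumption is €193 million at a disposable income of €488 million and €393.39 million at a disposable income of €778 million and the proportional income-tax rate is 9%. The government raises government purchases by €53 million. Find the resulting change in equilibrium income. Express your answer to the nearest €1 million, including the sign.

+€143 million

MPC = ΔC/ΔYd = (393.39 − 193)/(778 − 488) = 200.39/290 = 0.691.
Spending multiplier = 1/(1 − c(1−t)) = 1/(1 − 0.691×0.91) = 1/0.37119 ≈ 2.694.
ΔY = k × ΔG = (+€53 million) / 0.37119 ≈ +€143 million.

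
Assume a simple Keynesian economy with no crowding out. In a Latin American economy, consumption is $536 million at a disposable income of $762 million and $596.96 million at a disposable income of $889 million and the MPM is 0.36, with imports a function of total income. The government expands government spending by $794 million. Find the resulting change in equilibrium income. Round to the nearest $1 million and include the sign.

MPC = ΔC/ΔYd = (596.96 − 536)/(889 − 762) = 60.96/127 = 0.48.
Expenditure multiplier = 1/(1 − c + m) = 1/(1 − 0.48 + 0.36) = 1/0.88 ≈ 1.136.
ΔY = k × ΔG = (+$794 million) / 0.88 ≈ +$902 million.

+$902 million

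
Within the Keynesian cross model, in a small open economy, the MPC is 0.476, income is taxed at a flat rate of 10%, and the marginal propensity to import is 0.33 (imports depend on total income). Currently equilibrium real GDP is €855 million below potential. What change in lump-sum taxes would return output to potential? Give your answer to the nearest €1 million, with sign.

Spending multiplier = 1/(1 − c(1−t) + m) = 1/(1 − 0.476×0.9 + 0.33) = 1/0.9016 ≈ 1.109.
Tax multiplier = −c·k = −0.476/0.9016 ≈ −0.528. Need ΔY = +€855 million, so ΔT = ΔY/(−c·k) = −(+€855 million) × 0.9016 / 0.476 ≈ −€1,619 million.
The government should cut lump-sum taxes by €1,619 million.

−€1,619 million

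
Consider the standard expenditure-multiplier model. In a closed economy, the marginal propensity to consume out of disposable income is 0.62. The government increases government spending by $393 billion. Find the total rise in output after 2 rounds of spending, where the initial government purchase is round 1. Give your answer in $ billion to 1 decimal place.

$636.7 billion

Round 1 adds ΔG = $393 billion; each later round is MPC = 0.62 times the previous.
After 2 rounds: 393 + 243.66 = ΔG·(1 − c^2)/(1 − c) = 393 × (1 − 0.3844)/0.38 ≈ $636.7 billion.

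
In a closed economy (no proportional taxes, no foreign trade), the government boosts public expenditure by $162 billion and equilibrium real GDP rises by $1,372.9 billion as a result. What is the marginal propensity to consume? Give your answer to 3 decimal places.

0.882

Implied spending multiplier k = ΔY/ΔG = 1,372.9/162 ≈ 8.4747.
Since k = 1/(1 − MPC), MPC = 1 − 1/k = 1 − ΔG/ΔY = 1 − 162/1,372.9 ≈ 0.882.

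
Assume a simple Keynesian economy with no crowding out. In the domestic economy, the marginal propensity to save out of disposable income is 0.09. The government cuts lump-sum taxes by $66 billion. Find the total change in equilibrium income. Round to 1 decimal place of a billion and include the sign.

+$667.3 billion

MPC = 1 − MPS = 1 − 0.09 = 0.91.
A lump-sum tax change of −$66 billion shifts disposable income by +$66 billion; first-round consumption changes by −c × ΔT = −0.91 × (−$66 billion) = +$60.06 billion.
Expenditure multiplier = 1/(1 − MPC) = 1/(1 − 0.91) = 1/0.09 ≈ 11.111.
The tax multiplier is −c × k ≈ −10.111, so ΔY = k × (−c·ΔT) = (+$60.06 billion) / 0.09 ≈ +$667.3 billion.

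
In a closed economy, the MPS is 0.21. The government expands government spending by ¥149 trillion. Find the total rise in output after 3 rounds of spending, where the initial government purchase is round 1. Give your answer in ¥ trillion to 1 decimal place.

¥359.7 trillion

MPC = 1 − MPS = 1 − 0.21 = 0.79.
Round 1 adds ΔG = ¥149 trillion; each later round is MPC = 0.79 times the previous.
After 3 rounds: 149 + 117.71 + 92.9909 = ΔG·(1 − c^3)/(1 − c) = 149 × (1 − 0.493039)/0.21 ≈ ¥359.7 trillion.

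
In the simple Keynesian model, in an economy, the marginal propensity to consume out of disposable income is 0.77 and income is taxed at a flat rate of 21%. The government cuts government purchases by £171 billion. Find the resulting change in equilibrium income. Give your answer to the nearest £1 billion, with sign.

−£437 billion

Spending multiplier = 1/(1 − c(1−t)) = 1/(1 − 0.77×0.79) = 1/0.3917 ≈ 2.553.
ΔY = k × ΔG = (−£171 billion) / 0.3917 ≈ −£437 billion.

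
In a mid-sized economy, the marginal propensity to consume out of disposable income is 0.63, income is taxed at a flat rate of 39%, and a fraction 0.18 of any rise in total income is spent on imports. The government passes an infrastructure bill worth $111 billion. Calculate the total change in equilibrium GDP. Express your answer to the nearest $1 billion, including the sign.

Government-spending multiplier = 1/(1 − c(1−t) + m) = 1/(1 − 0.63×0.61 + 0.18) = 1/0.7957 ≈ 1.257.
ΔY = k × ΔG = (+$111 billion) / 0.7957 ≈ +$139 billion.

+$139 billion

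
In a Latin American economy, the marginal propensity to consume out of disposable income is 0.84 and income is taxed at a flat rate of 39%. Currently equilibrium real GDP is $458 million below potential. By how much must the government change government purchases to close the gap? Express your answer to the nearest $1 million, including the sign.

+$223 million

Spending multiplier = 1/(1 − c(1−t)) = 1/(1 − 0.84×0.61) = 1/0.4876 ≈ 2.051.
Need ΔY = +$458 million, so ΔG = ΔY/k = (+$458 million) × 0.4876 ≈ +$223 million.
The government should increase government purchases by $223 million.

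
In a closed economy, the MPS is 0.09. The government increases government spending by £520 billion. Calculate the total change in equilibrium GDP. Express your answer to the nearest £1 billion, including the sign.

MPC = 1 − MPS = 1 − 0.09 = 0.91.
Spending multiplier = 1/(1 − MPC) = 1/(1 − 0.91) = 1/0.09 ≈ 11.111.
ΔY = k × ΔG = (+£520 billion) / 0.09 ≈ +£5,778 billion.

+£5,778 billion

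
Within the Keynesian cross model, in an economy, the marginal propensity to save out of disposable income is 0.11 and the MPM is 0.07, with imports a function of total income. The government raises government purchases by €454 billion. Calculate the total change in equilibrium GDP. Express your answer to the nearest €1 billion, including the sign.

+€2,522 billion

MPC = 1 − MPS = 1 − 0.11 = 0.89.
Expenditure multiplier = 1/(1 − c + m) = 1/(1 − 0.89 + 0.07) = 1/0.18 ≈ 5.556.
ΔY = k × ΔG = (+€454 billion) / 0.18 ≈ +€2,522 billion.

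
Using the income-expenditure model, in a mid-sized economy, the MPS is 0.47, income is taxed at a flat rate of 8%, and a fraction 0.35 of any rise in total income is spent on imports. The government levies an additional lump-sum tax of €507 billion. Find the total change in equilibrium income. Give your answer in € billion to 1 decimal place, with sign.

−€311.6 billion

MPC = 1 − MPS = 1 − 0.47 = 0.53.
A lump-sum tax change of +€507 billion shifts disposable income by −€507 billion; first-round consumption changes by −c × ΔT = −0.53 × (+€507 billion) = −€268.71 billion.
Expenditure multiplier = 1/(1 − c(1−t) + m) = 1/(1 − 0.53×0.92 + 0.35) = 1/0.8624 ≈ 1.16.
The tax multiplier is −c × k ≈ −0.615, so ΔY = k × (−c·ΔT) = (−€268.71 billion) / 0.8624 ≈ −€311.6 billion.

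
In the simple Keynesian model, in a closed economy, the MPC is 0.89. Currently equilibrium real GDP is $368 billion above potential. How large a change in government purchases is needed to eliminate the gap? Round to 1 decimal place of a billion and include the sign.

−$40.5 billion

Spending multiplier = 1/(1 − MPC) = 1/(1 − 0.89) = 1/0.11 ≈ 9.091.
Need ΔY = −$368 billion, so ΔG = ΔY/k = (−$368 billion) × 0.11 ≈ −$40.5 billion.
The government should cut government purchases by $40.5 billion.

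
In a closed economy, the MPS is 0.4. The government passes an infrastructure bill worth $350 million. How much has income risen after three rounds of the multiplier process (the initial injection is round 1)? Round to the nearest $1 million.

$686 million

MPC = 1 − MPS = 1 − 0.4 = 0.6.
Round 1 adds ΔG = $350 million; each later round is MPC = 0.6 times the previous.
After 3 rounds: 350 + 210 + 126 = ΔG·(1 − c^3)/(1 − c) = 350 × (1 − 0.216)/0.4 = $686 million.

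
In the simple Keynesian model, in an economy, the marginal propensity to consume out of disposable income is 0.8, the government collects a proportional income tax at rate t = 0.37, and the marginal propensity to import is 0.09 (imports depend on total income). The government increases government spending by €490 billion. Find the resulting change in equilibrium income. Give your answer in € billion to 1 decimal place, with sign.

+€836.2 billion

Expenditure multiplier = 1/(1 − c(1−t) + m) = 1/(1 − 0.8×0.63 + 0.09) = 1/0.586 ≈ 1.706.
ΔY = k × ΔG = (+€490 billion) / 0.586 ≈ +€836.2 billion.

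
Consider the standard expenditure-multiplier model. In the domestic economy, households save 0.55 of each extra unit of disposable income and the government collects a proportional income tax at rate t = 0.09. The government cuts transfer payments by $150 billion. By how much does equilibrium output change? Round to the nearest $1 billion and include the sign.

MPC = 1 − MPS = 1 − 0.55 = 0.45.
The transfer change shifts disposable income by −$150 billion, so first-round consumption changes by c·ΔTR = 0.45 × (−$150 billion) = −$67.5 billion.
Expenditure multiplier = 1/(1 − c(1−t)) = 1/(1 − 0.45×0.91) = 1/0.5905 ≈ 1.693.
The transfer multiplier is c × k ≈ 0.762, so ΔY = k × (c·ΔTR) = (−$67.5 billion) / 0.5905 ≈ −$114 billion.

−$114 billion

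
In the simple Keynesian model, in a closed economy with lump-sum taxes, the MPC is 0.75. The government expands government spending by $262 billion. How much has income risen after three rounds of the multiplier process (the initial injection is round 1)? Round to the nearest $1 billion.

$606 billion

Round 1 adds ΔG = $262 billion; each later round is MPC = 0.75 times the previous.
After 3 rounds: 262 + 196.5 + 147.375 = ΔG·(1 − c^3)/(1 − c) = 262 × (1 − 0.421875)/0.25 ≈ $606 billion.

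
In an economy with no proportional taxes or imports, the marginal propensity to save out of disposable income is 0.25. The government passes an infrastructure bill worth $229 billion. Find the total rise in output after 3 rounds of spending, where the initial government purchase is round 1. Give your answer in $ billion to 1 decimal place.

MPC = 1 − MPS = 1 − 0.25 = 0.75.
Round 1 adds ΔG = $229 billion; each later round is MPC = 0.75 times the previous.
After 3 rounds: 229 + 171.75 + 128.8125 = ΔG·(1 − c^3)/(1 − c) = 229 × (1 − 0.421875)/0.25 ≈ $529.6 billion.

$529.6 billion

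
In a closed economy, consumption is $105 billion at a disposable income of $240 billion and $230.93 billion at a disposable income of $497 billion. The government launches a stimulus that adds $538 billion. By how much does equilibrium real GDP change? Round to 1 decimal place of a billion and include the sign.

+$1,054.9 billion

MPC = ΔC/ΔYd = (230.93 − 105)/(497 − 240) = 125.93/257 = 0.49.
Expenditure multiplier = 1/(1 − MPC) = 1/(1 − 0.49) = 1/0.51 ≈ 1.961.
ΔY = k × ΔG = (+$538 billion) / 0.51 ≈ +$1,054.9 billion.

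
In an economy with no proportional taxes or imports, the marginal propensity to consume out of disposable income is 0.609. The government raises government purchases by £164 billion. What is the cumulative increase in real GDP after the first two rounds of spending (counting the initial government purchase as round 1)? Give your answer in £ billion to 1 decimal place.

Round 1 adds ΔG = £164 billion; each later round is MPC = 0.609 times the previous.
After 2 rounds: 164 + 99.876 = ΔG·(1 − c^2)/(1 − c) = 164 × (1 − 0.370881)/0.391 ≈ £263.9 billion.

£263.9 billion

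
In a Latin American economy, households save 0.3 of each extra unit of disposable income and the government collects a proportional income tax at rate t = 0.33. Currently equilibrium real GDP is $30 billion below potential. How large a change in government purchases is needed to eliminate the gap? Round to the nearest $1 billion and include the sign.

MPC = 1 − MPS = 1 − 0.3 = 0.7.
Spending multiplier = 1/(1 − c(1−t)) = 1/(1 − 0.7×0.67) = 1/0.531 ≈ 1.883.
Need ΔY = +$30 billion, so ΔG = ΔY/k = (+$30 billion) × 0.531 ≈ +$16 billion.
The government should increase government purchases by $16 billion.

+$16 billion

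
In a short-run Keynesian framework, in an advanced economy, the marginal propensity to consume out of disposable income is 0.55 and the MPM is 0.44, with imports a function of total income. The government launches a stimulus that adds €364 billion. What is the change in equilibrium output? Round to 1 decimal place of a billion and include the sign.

Government-spending multiplier = 1/(1 − c + m) = 1/(1 − 0.55 + 0.44) = 1/0.89 ≈ 1.124.
ΔY = k × ΔG = (+€364 billion) / 0.89 ≈ +€409 billion.

+€409.0 billion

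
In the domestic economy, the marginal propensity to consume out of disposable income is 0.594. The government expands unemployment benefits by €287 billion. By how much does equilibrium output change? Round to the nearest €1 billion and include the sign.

+€420 billion

The transfer change shifts disposable income by +€287 billion, so first-round consumption changes by c·ΔTR = 0.594 × (+€287 billion) = +€170.478 billion.
Expenditure multiplier = 1/(1 − MPC) = 1/(1 − 0.594) = 1/0.406 ≈ 2.463.
The transfer multiplier is c × k ≈ 1.463, so ΔY = k × (c·ΔTR) = (+€170.478 billion) / 0.406 ≈ +€420 billion.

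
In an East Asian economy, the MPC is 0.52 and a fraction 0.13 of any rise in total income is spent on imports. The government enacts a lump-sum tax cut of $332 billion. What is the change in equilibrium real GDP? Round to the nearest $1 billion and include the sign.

+$283 billion

A lump-sum tax change of −$332 billion shifts disposable income by +$332 billion; first-round consumption changes by −c × ΔT = −0.52 × (−$332 billion) = +$172.64 billion.
Expenditure multiplier = 1/(1 − c + m) = 1/(1 − 0.52 + 0.13) = 1/0.61 ≈ 1.639.
The tax multiplier is −c × k ≈ −0.852, so ΔY = k × (−c·ΔT) = (+$172.64 billion) / 0.61 ≈ +$283 billion.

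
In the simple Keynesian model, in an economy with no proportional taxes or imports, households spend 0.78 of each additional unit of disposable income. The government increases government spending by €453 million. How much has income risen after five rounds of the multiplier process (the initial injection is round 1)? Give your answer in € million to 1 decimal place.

€1,464.6 million

Round 1 adds ΔG = €453 million; each later round is MPC = 0.78 times the previous.
After 5 rounds: 453 + 353.34 + 275.6052 + 214.972056 + 167.67820368 = ΔG·(1 − c^5)/(1 − c) = 453 × (1 − 0.2887174368)/0.22 ≈ €1,464.6 million.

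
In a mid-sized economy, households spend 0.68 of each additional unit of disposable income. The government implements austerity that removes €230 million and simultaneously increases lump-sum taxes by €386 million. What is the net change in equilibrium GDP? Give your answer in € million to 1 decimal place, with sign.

−€1,539.0 million

Expenditure multiplier = 1/(1 − MPC) = 1/(1 − 0.68) = 1/0.32 = 3.125.
ΔG contributes k·ΔG = (−€230 million) / 0.32 ≈ −€718.8 million.
ΔT of +€386 million changes first-round spending by −c·ΔT = −€262.48 million, contributing k·(−c·ΔT) = (−€262.48 million) / 0.32 ≈ −€820.3 million.
Net ΔY = k(ΔG − c·ΔT) = (−€492.48 million) / 0.32 = −€1,539 million.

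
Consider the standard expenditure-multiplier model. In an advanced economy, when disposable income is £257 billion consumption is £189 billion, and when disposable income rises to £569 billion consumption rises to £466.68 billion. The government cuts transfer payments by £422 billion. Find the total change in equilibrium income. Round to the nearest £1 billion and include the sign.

MPC = ΔC/ΔYd = (466.68 − 189)/(569 − 257) = 277.68/312 = 0.89.
The transfer change shifts disposable income by −£422 billion, so first-round consumption changes by c·ΔTR = 0.89 × (−£422 billion) = −£375.58 billion.
Expenditure multiplier = 1/(1 − MPC) = 1/(1 − 0.89) = 1/0.11 ≈ 9.091.
The transfer multiplier is c × k ≈ 8.091, so ΔY = k × (c·ΔTR) = (−£375.58 billion) / 0.11 ≈ −£3,414 billion.

−£3,414 billion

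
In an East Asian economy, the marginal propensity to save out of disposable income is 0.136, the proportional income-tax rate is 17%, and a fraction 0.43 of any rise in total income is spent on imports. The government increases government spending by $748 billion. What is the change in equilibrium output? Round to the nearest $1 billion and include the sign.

MPC = 1 − MPS = 1 − 0.136 = 0.864.
Expenditure multiplier = 1/(1 − c(1−t) + m) = 1/(1 − 0.864×0.83 + 0.43) = 1/0.71288 ≈ 1.403.
ΔY = k × ΔG = (+$748 billion) / 0.71288 ≈ +$1,049 billion.

+$1,049 billion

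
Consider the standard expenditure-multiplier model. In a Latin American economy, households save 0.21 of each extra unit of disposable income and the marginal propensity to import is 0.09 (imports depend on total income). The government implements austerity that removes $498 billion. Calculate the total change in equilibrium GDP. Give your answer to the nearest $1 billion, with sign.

−$1,660 billion

MPC = 1 − MPS = 1 − 0.21 = 0.79.
Spending multiplier = 1/(1 − c + m) = 1/(1 − 0.79 + 0.09) = 1/0.3 ≈ 3.333.
ΔY = k × ΔG = (−$498 billion) / 0.3 = −$1,660 billion.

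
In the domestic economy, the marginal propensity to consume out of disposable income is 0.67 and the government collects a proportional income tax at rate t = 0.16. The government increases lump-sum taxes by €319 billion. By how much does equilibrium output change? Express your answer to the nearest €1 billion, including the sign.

−€489 billion

A lump-sum tax change of +€319 billion shifts disposable income by −€319 billion; first-round consumption changes by −c × ΔT = −0.67 × (+€319 billion) = −€213.73 billion.
Expenditure multiplier = 1/(1 − c(1−t)) = 1/(1 − 0.67×0.84) = 1/0.4372 ≈ 2.287.
The tax multiplier is −c × k ≈ −1.532, so ΔY = k × (−c·ΔT) = (−€213.73 billion) / 0.4372 ≈ −€489 billion.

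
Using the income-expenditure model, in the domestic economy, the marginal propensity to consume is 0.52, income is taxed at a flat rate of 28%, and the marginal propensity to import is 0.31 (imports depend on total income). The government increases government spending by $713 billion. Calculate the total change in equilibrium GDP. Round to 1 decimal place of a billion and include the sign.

Spending multiplier = 1/(1 − c(1−t) + m) = 1/(1 − 0.52×0.72 + 0.31) = 1/0.9356 ≈ 1.069.
ΔY = k × ΔG = (+$713 billion) / 0.9356 ≈ +$762.1 billion.

+$762.1 billion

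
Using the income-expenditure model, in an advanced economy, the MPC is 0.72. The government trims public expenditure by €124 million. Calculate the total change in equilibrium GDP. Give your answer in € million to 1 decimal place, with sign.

Government-spending multiplier = 1/(1 − MPC) = 1/(1 − 0.72) = 1/0.28 ≈ 3.571.
ΔY = k × ΔG = (−€124 million) / 0.28 ≈ −€442.9 million.

−€442.9 million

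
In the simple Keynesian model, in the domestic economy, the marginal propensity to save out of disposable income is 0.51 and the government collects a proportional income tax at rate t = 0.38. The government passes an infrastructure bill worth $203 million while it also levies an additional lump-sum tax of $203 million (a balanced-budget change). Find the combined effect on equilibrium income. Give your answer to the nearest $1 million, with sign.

+$149 million

MPC = 1 − MPS = 1 − 0.51 = 0.49.
Expenditure multiplier = 1/(1 − c(1−t)) = 1/(1 − 0.49×0.62) = 1/0.6962 ≈ 1.436.
ΔG contributes k·ΔG = (+$203 million) / 0.6962 ≈ +$291.6 million.
ΔT of +$203 million changes first-round spending by −c·ΔT = −$99.47 million, contributing k·(−c·ΔT) = (−$99.47 million) / 0.6962 ≈ −$142.9 million.
Net ΔY = k(ΔG − c·ΔT) = (+$103.53 million) / 0.6962 ≈ +$149 million.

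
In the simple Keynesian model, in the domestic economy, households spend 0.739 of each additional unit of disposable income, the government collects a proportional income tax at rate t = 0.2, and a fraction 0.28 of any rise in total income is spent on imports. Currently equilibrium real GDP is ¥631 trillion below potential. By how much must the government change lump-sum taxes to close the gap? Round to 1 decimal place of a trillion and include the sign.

Spending multiplier = 1/(1 − c(1−t) + m) = 1/(1 − 0.739×0.8 + 0.28) = 1/0.6888 ≈ 1.452.
Tax multiplier = −c·k = −0.739/0.6888 ≈ −1.073. Need ΔY = +¥631 trillion, so ΔT = ΔY/(−c·k) = −(+¥631 trillion) × 0.6888 / 0.739 ≈ −¥588.1 trillion.
The government should cut lump-sum taxes by ¥588.1 trillion.

−¥588.1 trillion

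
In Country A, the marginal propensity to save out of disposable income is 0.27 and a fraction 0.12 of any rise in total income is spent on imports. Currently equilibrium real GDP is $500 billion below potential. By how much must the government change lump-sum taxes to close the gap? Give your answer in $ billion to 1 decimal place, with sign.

−$267.1 billion

MPC = 1 − MPS = 1 − 0.27 = 0.73.
Spending multiplier = 1/(1 − c + m) = 1/(1 − 0.73 + 0.12) = 1/0.39 ≈ 2.564.
Tax multiplier = −c·k = −0.73/0.39 ≈ −1.872. Need ΔY = +$500 billion, so ΔT = ΔY/(−c·k) = −(+$500 billion) × 0.39 / 0.73 ≈ −$267.1 billion.
The government should cut lump-sum taxes by $267.1 billion.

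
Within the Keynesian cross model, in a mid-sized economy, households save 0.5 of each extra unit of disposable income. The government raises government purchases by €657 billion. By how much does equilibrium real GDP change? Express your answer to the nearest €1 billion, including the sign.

MPC = 1 − MPS = 1 − 0.5 = 0.5.
Spending multiplier = 1/(1 − MPC) = 1/(1 − 0.5) = 1/0.5 = 2.
ΔY = k × ΔG = (+€657 billion) / 0.5 = +€1,314 billion.

+€1,314 billion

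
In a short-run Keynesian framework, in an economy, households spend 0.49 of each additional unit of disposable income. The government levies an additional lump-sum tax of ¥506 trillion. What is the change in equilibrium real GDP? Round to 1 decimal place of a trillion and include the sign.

−¥486.2 trillion

A lump-sum tax change of +¥506 trillion shifts disposable income by −¥506 trillion; first-round consumption changes by −c × ΔT = −0.49 × (+¥506 trillion) = −¥247.94 trillion.
Expenditure multiplier = 1/(1 − MPC) = 1/(1 − 0.49) = 1/0.51 ≈ 1.961.
The tax multiplier is −c × k ≈ −0.961, so ΔY = k × (−c·ΔT) = (−¥247.94 trillion) / 0.51 ≈ −¥486.2 trillion.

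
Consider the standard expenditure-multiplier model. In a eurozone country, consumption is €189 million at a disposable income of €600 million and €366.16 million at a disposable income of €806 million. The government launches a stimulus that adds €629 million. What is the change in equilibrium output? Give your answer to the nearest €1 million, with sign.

+€4,493 million

MPC = ΔC/ΔYd = (366.16 − 189)/(806 − 600) = 177.16/206 = 0.86.
Spending multiplier = 1/(1 − MPC) = 1/(1 − 0.86) = 1/0.14 ≈ 7.143.
ΔY = k × ΔG = (+€629 million) / 0.14 ≈ +€4,493 million.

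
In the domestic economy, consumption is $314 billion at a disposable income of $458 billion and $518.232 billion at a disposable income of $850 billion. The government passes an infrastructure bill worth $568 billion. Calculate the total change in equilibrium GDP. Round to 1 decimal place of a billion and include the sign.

+$1,185.8 billion

MPC = ΔC/ΔYd = (518.232 − 314)/(850 − 458) = 204.232/392 = 0.521.
Government-spending multiplier = 1/(1 − MPC) = 1/(1 − 0.521) = 1/0.479 ≈ 2.088.
ΔY = k × ΔG = (+$568 billion) / 0.479 ≈ +$1,185.8 billion.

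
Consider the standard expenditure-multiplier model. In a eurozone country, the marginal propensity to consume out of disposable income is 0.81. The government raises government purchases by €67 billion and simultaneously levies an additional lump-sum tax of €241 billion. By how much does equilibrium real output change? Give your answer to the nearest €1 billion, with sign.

−€675 billion

Expenditure multiplier = 1/(1 − MPC) = 1/(1 − 0.81) = 1/0.19 ≈ 5.263.
ΔG contributes k·ΔG = (+€67 billion) / 0.19 ≈ +€352.6 billion.
ΔT of +€241 billion changes first-round spending by −c·ΔT = −€195.21 billion, contributing k·(−c·ΔT) = (−€195.21 billion) / 0.19 ≈ −€1,027.4 billion.
Net ΔY = k(ΔG − c·ΔT) = (−€128.21 billion) / 0.19 ≈ −€675 billion.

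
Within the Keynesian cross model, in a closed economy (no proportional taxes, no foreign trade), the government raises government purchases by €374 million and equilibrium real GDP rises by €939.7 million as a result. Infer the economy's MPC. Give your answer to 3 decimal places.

Implied spending multiplier k = ΔY/ΔG = 939.7/374 ≈ 2.5126.
Since k = 1/(1 − MPC), MPC = 1 − 1/k = 1 − ΔG/ΔY = 1 − 374/939.7 ≈ 0.602.

0.602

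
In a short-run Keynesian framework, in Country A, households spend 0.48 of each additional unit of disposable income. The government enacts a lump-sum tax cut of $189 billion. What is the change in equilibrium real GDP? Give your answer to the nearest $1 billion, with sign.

A lump-sum tax change of −$189 billion shifts disposable income by +$189 billion; first-round consumption changes by −c × ΔT = −0.48 × (−$189 billion) = +$90.72 billion.
Expenditure multiplier = 1/(1 − MPC) = 1/(1 − 0.48) = 1/0.52 ≈ 1.923.
The tax multiplier is −c × k ≈ −0.923, so ΔY = k × (−c·ΔT) = (+$90.72 billion) / 0.52 ≈ +$174 billion.

+$174 billion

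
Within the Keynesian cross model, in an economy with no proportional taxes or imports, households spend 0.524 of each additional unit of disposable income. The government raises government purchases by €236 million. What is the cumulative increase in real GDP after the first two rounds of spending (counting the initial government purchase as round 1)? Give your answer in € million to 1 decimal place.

€359.7 million

Round 1 adds ΔG = €236 million; each later round is MPC = 0.524 times the previous.
After 2 rounds: 236 + 123.664 = ΔG·(1 − c^2)/(1 − c) = 236 × (1 − 0.274576)/0.476 ≈ €359.7 million.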